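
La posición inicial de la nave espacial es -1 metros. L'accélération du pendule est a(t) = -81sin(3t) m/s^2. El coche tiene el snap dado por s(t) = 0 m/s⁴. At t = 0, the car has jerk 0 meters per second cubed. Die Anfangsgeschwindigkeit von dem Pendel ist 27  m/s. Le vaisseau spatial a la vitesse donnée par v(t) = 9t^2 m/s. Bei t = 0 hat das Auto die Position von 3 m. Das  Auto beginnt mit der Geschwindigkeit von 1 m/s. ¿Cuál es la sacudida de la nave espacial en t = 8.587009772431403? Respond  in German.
Um dies zu lösen, müssen wir 2 Ableitungen unserer Gleichung für die Geschwindigkeit v(t) = 9·t^2 nehmen. Die Ableitung von der Geschwindigkeit ergibt die Beschleunigung: a(t) = 18·t. Durch Ableiten von der Beschleunigung erhalten wir den Ruck: j(t) = 18. Mit j(t) = 18 und Einsetzen von t = 8.587009772431403, finden wir j = 18.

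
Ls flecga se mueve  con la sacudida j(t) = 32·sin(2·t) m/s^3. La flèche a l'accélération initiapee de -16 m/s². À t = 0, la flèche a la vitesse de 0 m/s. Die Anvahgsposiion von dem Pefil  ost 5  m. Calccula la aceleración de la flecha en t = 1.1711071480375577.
Necesitamos integrar nuestra ecuación de la sacudida j(t) = 32·sin(2·t) 1 vez. Tomando ∫j(t)dt y aplicando a(0) = -16, encontramos a(t) = -16·cos(2·t). Usando a(t) = -16·cos(2·t) y sustituyendo t = 1.1711071480375577, encontramos a = 11.1544402195872.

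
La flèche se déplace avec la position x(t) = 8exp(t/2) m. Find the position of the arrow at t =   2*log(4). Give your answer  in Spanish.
Usando x(t) = 8·exp(t/2) y sustituyendo t = 2*log(4), encontramos x = 32.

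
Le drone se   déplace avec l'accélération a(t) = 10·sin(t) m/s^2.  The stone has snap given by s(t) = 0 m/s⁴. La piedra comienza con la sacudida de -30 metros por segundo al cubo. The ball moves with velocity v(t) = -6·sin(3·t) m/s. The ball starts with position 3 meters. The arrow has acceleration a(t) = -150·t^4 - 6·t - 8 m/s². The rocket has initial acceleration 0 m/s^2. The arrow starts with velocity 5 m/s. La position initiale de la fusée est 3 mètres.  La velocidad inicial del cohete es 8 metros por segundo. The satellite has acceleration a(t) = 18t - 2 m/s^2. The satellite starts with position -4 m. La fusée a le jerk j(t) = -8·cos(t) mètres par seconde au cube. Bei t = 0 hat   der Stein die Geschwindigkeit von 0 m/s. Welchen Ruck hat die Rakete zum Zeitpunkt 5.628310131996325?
Aus der Gleichung für den Ruck j(t) = -8·cos(t), setzen wir t = 5.628310131996325 ein und erhalten j = -6.34499168091234.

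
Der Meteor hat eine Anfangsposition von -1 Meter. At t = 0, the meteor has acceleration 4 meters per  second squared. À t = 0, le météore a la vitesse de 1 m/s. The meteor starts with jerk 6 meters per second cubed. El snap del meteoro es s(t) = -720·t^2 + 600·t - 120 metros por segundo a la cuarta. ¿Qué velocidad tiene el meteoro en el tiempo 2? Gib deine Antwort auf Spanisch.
Debemos encontrar la integral de nuestra ecuación del snap s(t) = -720·t^2 + 600·t - 120 3 veces. Tomando ∫s(t)dt y aplicando j(0) = 6, encontramos j(t) = -240·t^3 + 300·t^2 - 120·t + 6. La integral de la sacudida, con a(0) = 4, da la aceleración: a(t) = -60·t^4 + 100·t^3 - 60·t^2 + 6·t + 4. La antiderivada de la aceleración es la velocidad. Usando v(0) = 1, obtenemos v(t) = -12·t^5 + 25·t^4 - 20·t^3 + 3·t^2 + 4·t + 1. Usando v(t) = -12·t^5 + 25·t^4 - 20·t^3 + 3·t^2 + 4·t + 1 y sustituyendo t = 2, encontramos v = -123.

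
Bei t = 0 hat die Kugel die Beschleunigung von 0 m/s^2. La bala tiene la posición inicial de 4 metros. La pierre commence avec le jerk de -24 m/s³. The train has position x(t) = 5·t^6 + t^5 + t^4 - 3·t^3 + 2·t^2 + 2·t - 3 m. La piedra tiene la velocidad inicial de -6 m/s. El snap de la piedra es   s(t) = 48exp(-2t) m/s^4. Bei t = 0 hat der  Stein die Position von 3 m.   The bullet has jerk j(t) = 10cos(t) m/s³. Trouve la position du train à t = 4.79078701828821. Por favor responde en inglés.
We have position x(t) = 5·t^6 + t^5 + t^4 - 3·t^3 + 2·t^2 + 2·t - 3. Substituting t = 4.79078701828821: x(4.79078701828821) = 63225.1452782123.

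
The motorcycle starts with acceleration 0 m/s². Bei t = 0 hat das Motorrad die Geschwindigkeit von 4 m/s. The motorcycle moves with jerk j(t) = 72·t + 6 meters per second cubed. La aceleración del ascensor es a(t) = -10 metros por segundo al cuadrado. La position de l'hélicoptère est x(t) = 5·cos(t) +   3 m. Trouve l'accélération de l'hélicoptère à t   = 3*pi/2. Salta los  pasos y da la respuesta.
La réponse est 0.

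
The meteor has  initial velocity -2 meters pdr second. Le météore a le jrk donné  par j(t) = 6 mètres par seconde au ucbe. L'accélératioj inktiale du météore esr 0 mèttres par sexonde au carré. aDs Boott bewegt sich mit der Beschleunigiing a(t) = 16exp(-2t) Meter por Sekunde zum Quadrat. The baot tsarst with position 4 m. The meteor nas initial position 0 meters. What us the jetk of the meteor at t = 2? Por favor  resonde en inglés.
Using j(t) = 6 and substituting t = 2, we find j = 6.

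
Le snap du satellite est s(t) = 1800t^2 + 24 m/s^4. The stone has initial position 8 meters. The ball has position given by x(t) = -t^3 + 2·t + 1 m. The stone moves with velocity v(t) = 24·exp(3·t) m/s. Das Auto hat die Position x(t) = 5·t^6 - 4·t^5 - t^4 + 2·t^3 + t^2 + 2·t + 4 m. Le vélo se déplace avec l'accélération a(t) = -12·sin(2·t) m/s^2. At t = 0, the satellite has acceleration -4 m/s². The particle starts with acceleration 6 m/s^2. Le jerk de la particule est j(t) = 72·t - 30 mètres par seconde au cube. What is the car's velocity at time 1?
We must differentiate our position equation x(t) = 5·t^6 - 4·t^5 - t^4 + 2·t^3 + t^2 + 2·t + 4 1 time. Differentiating position, we get velocity: v(t) = 30·t^5 - 20·t^4 - 4·t^3 + 6·t^2 + 2·t + 2. Using v(t) = 30·t^5 - 20·t^4 - 4·t^3 + 6·t^2 + 2·t + 2 and substituting t = 1, we find v = 16.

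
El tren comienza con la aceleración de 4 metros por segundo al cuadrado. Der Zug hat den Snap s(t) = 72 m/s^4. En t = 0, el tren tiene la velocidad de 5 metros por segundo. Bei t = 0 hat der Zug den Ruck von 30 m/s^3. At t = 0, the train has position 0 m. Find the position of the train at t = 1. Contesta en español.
Necesitamos integrar nuestra ecuación del snap s(t) = 72 4 veces. La integral del snap es la sacudida. Usando j(0) = 30, obtenemos j(t) = 72·t + 30. Integrando la sacudida y usando la condición inicial a(0) = 4, obtenemos a(t) = 36·t^2 + 30·t + 4. Integrando la aceleración y usando la condición inicial v(0) = 5, obtenemos v(t) = 12·t^3 + 15·t^2 + 4·t + 5. La antiderivada de la velocidad es la posición. Usando x(0) = 0, obtenemos x(t) = 3·t^4 + 5·t^3 + 2·t^2 + 5·t. Tenemos la posición x(t) = 3·t^4 + 5·t^3 + 2·t^2 + 5·t. Sustituyendo t = 1: x(1) = 15.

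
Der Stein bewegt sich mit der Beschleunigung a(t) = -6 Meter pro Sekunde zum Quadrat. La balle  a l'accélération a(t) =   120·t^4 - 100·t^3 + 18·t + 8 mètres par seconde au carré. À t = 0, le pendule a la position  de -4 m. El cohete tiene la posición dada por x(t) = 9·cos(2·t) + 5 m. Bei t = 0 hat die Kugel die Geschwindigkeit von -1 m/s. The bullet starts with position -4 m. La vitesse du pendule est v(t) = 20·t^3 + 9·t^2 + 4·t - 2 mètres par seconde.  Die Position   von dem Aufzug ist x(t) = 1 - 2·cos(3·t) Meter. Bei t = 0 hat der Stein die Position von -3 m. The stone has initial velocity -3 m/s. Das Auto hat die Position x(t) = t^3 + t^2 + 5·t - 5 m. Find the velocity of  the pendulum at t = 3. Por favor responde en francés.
En utilisant v(t) = 20·t^3 + 9·t^2 + 4·t - 2 et en substituant t = 3, nous trouvons v = 631.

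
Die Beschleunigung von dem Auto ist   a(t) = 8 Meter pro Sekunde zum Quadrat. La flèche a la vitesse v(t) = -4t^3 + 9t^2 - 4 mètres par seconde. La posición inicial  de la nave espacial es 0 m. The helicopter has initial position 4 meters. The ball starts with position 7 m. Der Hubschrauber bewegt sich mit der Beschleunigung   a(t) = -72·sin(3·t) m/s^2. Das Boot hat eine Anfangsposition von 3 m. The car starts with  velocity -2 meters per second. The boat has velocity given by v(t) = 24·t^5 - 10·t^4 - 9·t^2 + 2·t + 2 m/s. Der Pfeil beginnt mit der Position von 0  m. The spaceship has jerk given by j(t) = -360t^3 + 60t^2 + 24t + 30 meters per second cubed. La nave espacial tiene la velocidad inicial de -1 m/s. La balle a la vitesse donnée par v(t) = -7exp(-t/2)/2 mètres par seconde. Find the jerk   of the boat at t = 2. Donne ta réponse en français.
En partant de la vitesse v(t) = 24·t^5 - 10·t^4 - 9·t^2 + 2·t + 2, nous prenons 2 dérivées. En dérivant la vitesse, nous obtenons l'accélération: a(t) = 120·t^4 - 40·t^3 - 18·t + 2. En prenant d/dt de a(t), nous trouvons j(t) = 480·t^3 - 120·t^2 - 18. De l'équation du jerk j(t) = 480·t^3 - 120·t^2 - 18, nous substituons t = 2 pour obtenir j = 3342.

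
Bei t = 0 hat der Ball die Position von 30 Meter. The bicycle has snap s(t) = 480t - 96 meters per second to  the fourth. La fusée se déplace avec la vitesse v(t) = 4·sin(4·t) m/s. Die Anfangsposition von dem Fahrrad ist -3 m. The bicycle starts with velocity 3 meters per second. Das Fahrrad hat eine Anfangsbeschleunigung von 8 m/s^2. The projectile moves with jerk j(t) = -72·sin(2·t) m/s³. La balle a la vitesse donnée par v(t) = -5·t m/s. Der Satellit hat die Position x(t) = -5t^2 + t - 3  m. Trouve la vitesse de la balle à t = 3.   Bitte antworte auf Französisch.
De l'équation de la vitesse v(t) = -5·t, nous substituons t = 3 pour obtenir v = -15.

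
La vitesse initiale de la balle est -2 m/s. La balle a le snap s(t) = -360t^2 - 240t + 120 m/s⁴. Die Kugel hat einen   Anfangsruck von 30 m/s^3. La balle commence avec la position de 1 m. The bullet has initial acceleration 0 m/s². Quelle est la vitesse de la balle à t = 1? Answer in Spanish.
Para resolver esto, necesitamos tomar 3 integrales de nuestra ecuación del snap s(t) = -360·t^2 - 240·t + 120. Tomando ∫s(t)dt y aplicando j(0) = 30, encontramos j(t) = -120·t^3 - 120·t^2 + 120·t + 30. Integrando la sacudida y usando la condición inicial a(0) = 0, obtenemos a(t) = 10·t·(-3·t^3 - 4·t^2 + 6·t + 3). Tomando ∫a(t)dt y aplicando v(0) = -2, encontramos v(t) = -6·t^5 - 10·t^4 + 20·t^3 + 15·t^2 - 2. Tenemos la velocidad v(t) = -6·t^5 - 10·t^4 + 20·t^3 + 15·t^2 - 2. Sustituyendo t = 1: v(1) = 17.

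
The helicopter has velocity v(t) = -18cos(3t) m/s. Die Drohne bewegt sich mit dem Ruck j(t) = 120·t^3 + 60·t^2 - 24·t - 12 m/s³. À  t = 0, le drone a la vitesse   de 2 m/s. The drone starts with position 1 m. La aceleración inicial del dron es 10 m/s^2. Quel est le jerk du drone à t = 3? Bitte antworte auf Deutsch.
Wir haben den Ruck j(t) = 120·t^3 + 60·t^2 - 24·t - 12. Durch Einsetzen von t = 3: j(3) = 3696.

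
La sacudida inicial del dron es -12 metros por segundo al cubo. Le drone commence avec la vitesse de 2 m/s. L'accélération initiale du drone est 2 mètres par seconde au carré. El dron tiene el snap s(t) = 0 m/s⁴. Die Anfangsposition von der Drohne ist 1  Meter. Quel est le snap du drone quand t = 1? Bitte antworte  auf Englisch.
From the given snap equation s(t) = 0, we substitute t = 1 to get s = 0.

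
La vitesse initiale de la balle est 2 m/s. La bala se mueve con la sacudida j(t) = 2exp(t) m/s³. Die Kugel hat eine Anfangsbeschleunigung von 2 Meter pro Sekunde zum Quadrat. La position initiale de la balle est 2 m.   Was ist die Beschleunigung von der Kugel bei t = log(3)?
Wir müssen unsere Gleichung für den Ruck j(t) = 2·exp(t) 1-mal integrieren. Mit ∫j(t)dt und Anwendung von a(0) = 2, finden wir a(t) = 2·exp(t). Mit a(t) = 2·exp(t) und Einsetzen von t = log(3), finden wir a = 6.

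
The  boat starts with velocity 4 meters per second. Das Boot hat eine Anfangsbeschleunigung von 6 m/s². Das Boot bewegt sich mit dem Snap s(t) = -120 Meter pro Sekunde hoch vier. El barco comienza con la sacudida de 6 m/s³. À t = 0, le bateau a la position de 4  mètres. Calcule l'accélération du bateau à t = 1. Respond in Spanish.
Debemos encontrar la antiderivada de nuestra ecuación del snap s(t) = -120 2 veces. Integrando el snap y usando la condición inicial j(0) = 6, obtenemos j(t) = 6 - 120·t. Tomando ∫j(t)dt y aplicando a(0) = 6, encontramos a(t) = -60·t^2 + 6·t + 6. Tenemos la aceleración a(t) = -60·t^2 + 6·t + 6. Sustituyendo t = 1: a(1) = -48.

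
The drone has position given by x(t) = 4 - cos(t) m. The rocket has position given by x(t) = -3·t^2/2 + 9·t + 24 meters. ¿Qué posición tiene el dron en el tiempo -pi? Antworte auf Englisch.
From the given position equation x(t) = 4 - cos(t), we substitute t = -pi to get x = 5.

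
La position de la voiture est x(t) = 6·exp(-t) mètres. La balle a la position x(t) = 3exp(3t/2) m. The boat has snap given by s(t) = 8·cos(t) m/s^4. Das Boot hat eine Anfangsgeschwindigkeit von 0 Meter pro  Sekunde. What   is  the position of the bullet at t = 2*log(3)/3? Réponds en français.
En utilisant x(t) = 3·exp(3·t/2) et en substituant t = 2*log(3)/3, nous trouvons x = 9.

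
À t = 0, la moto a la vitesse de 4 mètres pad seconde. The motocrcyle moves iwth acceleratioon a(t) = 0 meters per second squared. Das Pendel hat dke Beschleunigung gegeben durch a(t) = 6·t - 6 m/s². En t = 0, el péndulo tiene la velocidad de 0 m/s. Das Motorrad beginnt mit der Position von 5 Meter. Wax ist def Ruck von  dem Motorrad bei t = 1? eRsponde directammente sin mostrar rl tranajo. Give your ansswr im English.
The answer is 0.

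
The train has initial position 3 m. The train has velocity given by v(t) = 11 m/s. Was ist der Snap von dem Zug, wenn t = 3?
Ausgehend von der Geschwindigkeit v(t) = 11, nehmen wir 3 Ableitungen. Die Ableitung von der Geschwindigkeit ergibt die Beschleunigung: a(t) = 0. Mit d/dt von a(t) finden wir j(t) = 0. Mit d/dt von j(t) finden wir s(t) = 0. Wir haben den Snap s(t) = 0. Durch Einsetzen von t = 3: s(3) = 0.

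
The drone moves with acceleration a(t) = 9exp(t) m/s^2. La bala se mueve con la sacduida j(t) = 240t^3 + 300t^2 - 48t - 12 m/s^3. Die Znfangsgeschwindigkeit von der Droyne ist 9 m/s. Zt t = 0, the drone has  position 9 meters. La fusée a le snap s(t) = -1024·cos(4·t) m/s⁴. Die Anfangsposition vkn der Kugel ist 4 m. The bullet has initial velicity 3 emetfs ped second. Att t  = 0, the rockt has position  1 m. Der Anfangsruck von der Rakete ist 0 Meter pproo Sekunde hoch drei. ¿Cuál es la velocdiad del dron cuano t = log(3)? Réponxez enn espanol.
Partiendo de la aceleración a(t) = 9·exp(t), tomamos 1 antiderivada. La antiderivada de la aceleración, con v(0) = 9, da la velocidad: v(t) = 9·exp(t). Tenemos la velocidad v(t) = 9·exp(t). Sustituyendo t = log(3): v(log(3)) = 27.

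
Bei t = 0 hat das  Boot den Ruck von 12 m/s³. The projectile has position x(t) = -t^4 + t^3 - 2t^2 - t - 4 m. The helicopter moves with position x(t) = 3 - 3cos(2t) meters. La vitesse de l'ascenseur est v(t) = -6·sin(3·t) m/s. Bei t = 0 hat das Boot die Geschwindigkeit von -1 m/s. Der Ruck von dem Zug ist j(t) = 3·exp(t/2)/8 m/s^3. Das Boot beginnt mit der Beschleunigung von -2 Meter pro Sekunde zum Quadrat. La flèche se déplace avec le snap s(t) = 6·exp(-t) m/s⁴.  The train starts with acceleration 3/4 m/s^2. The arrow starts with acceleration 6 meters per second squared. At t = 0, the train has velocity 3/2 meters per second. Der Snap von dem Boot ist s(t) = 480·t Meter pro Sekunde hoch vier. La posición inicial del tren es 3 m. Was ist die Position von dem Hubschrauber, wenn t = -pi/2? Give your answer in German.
Aus der Gleichung für die Position x(t) = 3 - 3·cos(2·t), setzen wir t = -pi/2 ein und erhalten x = 6.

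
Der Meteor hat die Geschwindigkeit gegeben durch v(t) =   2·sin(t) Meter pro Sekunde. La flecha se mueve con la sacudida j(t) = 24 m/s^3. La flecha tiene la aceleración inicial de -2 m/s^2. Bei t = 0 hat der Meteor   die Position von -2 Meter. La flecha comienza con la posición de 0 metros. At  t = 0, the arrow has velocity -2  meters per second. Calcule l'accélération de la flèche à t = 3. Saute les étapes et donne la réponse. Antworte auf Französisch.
L'accélération à t = 3 est a = 70.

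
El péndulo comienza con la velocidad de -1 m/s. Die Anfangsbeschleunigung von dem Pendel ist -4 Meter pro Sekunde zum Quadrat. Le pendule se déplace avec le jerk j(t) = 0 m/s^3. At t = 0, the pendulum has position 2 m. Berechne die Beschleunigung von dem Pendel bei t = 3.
Wir müssen die Stammfunktion unserer Gleichung für den Ruck j(t) = 0 1-mal finden. Mit ∫j(t)dt und Anwendung von a(0) = -4, finden wir a(t) = -4. Aus der Gleichung für die Beschleunigung a(t) = -4, setzen wir t = 3 ein und erhalten a = -4.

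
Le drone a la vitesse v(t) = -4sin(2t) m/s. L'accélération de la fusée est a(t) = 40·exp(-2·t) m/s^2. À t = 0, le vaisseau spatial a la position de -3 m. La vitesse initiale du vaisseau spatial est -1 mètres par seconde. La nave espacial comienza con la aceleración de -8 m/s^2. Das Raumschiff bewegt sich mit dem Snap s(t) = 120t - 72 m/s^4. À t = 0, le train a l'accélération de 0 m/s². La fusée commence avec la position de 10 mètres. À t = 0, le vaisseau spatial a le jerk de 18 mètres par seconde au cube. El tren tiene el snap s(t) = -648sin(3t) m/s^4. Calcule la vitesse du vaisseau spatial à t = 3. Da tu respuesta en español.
Debemos encontrar la antiderivada de nuestra ecuación del snap s(t) = 120·t - 72 3 veces. Integrando el snap y usando la condición inicial j(0) = 18, obtenemos j(t) = 60·t^2 - 72·t + 18. La integral de la sacudida, con a(0) = -8, da la aceleración: a(t) = 20·t^3 - 36·t^2 + 18·t - 8. Tomando ∫a(t)dt y aplicando v(0) = -1, encontramos v(t) = 5·t^4 - 12·t^3 + 9·t^2 - 8·t - 1. Tenemos la velocidad v(t) = 5·t^4 - 12·t^3 + 9·t^2 - 8·t - 1. Sustituyendo t = 3: v(3) = 137.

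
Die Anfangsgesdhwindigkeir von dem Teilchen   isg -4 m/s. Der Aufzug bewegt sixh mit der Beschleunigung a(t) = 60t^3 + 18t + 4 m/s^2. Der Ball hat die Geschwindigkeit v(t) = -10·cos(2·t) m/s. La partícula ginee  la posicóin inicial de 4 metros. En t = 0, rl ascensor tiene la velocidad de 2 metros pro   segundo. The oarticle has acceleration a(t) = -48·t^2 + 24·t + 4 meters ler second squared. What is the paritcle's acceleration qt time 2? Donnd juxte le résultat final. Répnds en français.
À t = 2, a = -140.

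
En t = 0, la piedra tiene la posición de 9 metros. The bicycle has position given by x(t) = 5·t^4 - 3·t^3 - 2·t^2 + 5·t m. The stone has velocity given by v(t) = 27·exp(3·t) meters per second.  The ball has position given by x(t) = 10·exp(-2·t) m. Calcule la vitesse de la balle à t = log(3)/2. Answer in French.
Nous devons dériver notre équation de la position x(t) = 10·exp(-2·t) 1 fois. La dérivée de la position donne la vitesse: v(t) = -20·exp(-2·t). En utilisant v(t) = -20·exp(-2·t) et en substituant t = log(3)/2, nous trouvons v = -20/3.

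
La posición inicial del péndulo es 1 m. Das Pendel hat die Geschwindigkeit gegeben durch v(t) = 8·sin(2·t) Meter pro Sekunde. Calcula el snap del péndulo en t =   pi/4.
Debemos derivar nuestra ecuación de la velocidad v(t) = 8·sin(2·t) 3 veces. La derivada de la velocidad da la aceleración: a(t) = 16·cos(2·t). La derivada de la aceleración da la sacudida: j(t) = -32·sin(2·t). Tomando d/dt de j(t), encontramos s(t) = -64·cos(2·t). Usando s(t) = -64·cos(2·t) y sustituyendo t = pi/4, encontramos s = 0.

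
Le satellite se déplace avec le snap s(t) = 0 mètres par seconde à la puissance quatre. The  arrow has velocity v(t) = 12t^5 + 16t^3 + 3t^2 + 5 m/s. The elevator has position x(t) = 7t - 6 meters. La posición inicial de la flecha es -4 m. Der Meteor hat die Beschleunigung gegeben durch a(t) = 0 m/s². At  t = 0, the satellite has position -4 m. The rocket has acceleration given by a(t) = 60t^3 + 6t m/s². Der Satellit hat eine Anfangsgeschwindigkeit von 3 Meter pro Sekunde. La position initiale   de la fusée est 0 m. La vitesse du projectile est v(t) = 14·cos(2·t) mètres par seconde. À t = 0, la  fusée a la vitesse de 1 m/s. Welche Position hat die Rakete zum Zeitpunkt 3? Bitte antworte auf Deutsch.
Ausgehend von der Beschleunigung a(t) = 60·t^3 + 6·t, nehmen wir 2 Stammfunktionen. Durch Integration von der Beschleunigung und Verwendung der Anfangsbedingung v(0) = 1, erhalten wir v(t) = 15·t^4 + 3·t^2 + 1. Mit ∫v(t)dt und Anwendung von x(0) = 0, finden wir x(t) = 3·t^5 + t^3 + t. Mit x(t) = 3·t^5 + t^3 + t und Einsetzen von t = 3, finden wir x = 759.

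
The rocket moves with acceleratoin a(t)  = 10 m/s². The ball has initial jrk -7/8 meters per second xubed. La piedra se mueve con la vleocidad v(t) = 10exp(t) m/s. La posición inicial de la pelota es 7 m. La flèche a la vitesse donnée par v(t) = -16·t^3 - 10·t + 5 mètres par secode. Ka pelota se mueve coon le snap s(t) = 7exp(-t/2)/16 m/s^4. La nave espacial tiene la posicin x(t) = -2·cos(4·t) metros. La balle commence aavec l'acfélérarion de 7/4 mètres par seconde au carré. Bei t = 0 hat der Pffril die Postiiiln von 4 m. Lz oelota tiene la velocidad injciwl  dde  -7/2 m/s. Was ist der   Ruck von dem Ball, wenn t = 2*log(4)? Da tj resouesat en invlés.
To solve this, we need to take 1 integral of our snap equation s(t) = 7·exp(-t/2)/16. The integral of snap is jerk. Using j(0) = -7/8, we get j(t) = -7·exp(-t/2)/8. Using j(t) = -7·exp(-t/2)/8 and substituting t = 2*log(4), we find j = -7/32.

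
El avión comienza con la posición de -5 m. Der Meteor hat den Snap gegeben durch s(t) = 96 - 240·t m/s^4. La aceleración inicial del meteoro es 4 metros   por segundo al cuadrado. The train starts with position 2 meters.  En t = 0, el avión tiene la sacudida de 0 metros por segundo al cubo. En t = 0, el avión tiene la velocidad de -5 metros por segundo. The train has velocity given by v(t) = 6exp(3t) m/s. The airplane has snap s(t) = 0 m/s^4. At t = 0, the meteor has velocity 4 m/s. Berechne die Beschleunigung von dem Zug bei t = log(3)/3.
Wir müssen unsere Gleichung für die Geschwindigkeit v(t) = 6·exp(3·t) 1-mal ableiten. Die Ableitung von der Geschwindigkeit ergibt die Beschleunigung: a(t) = 18·exp(3·t). Aus der Gleichung für die Beschleunigung a(t) = 18·exp(3·t), setzen wir t = log(3)/3 ein und erhalten a = 54.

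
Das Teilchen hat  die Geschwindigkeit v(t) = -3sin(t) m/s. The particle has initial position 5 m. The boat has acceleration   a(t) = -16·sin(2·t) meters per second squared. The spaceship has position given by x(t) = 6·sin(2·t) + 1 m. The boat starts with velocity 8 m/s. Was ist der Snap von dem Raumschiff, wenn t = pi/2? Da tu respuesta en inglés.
Starting from position x(t) = 6·sin(2·t) + 1, we take 4 derivatives. Taking d/dt of x(t), we find v(t) = 12·cos(2·t). The derivative of velocity gives acceleration: a(t) = -24·sin(2·t). Differentiating acceleration, we get jerk: j(t) = -48·cos(2·t). Differentiating jerk, we get snap: s(t) = 96·sin(2·t). We have snap s(t) = 96·sin(2·t). Substituting t = pi/2: s(pi/2) = 0.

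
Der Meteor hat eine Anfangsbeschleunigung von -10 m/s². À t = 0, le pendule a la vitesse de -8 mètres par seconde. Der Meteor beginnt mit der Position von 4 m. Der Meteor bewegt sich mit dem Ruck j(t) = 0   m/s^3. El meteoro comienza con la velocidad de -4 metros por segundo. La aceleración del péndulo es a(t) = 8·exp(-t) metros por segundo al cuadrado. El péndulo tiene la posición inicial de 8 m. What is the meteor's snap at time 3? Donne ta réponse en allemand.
Ausgehend von dem Ruck j(t) = 0, nehmen wir 1 Ableitung. Durch Ableiten von dem Ruck erhalten wir den Snap: s(t) = 0. Mit s(t) = 0 und Einsetzen von t = 3, finden wir s = 0.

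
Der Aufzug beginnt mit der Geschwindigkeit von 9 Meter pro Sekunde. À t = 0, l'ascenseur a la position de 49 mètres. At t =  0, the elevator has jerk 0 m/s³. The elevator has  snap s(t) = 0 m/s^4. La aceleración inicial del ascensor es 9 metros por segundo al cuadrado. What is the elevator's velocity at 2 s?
To find the answer, we compute 3 antiderivatives of s(t) = 0. The antiderivative of snap is jerk. Using j(0) = 0, we get j(t) = 0. Integrating jerk and using the initial condition a(0) = 9, we get a(t) = 9. Taking ∫a(t)dt and applying v(0) = 9, we find v(t) = 9·t + 9. From the given velocity equation v(t) = 9·t + 9, we substitute t = 2 to get v = 27.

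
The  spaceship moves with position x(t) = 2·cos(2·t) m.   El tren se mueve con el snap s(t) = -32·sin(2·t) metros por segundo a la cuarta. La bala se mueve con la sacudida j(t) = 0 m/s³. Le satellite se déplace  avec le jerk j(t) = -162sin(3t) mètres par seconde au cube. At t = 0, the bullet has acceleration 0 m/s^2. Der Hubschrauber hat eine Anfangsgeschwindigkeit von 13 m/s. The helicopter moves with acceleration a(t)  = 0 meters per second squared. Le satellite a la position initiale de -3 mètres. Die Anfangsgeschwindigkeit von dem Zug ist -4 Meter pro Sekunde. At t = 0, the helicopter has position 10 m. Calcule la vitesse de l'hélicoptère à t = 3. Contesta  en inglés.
We must find the antiderivative of our acceleration equation a(t) = 0 1 time. The integral of acceleration is velocity. Using v(0) = 13, we get v(t) = 13. We have velocity v(t) = 13. Substituting t = 3: v(3) = 13.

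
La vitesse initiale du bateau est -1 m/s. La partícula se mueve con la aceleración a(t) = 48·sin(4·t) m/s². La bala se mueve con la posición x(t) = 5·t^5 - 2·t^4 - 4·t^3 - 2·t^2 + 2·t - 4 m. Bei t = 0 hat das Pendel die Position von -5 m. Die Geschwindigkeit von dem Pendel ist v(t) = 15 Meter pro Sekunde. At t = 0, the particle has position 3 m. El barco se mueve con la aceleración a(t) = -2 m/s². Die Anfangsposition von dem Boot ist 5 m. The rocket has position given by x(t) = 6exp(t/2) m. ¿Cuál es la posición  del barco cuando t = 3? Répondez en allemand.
Wir müssen die Stammfunktion unserer Gleichung für die Beschleunigung a(t) = -2 2-mal finden. Mit ∫a(t)dt und Anwendung von v(0) = -1, finden wir v(t) = -2·t - 1. Das Integral von der Geschwindigkeit, mit x(0) = 5, ergibt die Position: x(t) = -t^2 - t + 5. Mit x(t) = -t^2 - t + 5 und Einsetzen von t = 3, finden wir x = -7.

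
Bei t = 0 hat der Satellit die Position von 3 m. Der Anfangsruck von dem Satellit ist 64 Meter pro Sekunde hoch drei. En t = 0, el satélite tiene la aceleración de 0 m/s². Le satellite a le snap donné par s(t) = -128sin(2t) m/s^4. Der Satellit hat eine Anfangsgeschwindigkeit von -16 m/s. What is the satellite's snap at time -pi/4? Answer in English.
Using s(t) = -128·sin(2·t) and substituting t = -pi/4, we find s = 128.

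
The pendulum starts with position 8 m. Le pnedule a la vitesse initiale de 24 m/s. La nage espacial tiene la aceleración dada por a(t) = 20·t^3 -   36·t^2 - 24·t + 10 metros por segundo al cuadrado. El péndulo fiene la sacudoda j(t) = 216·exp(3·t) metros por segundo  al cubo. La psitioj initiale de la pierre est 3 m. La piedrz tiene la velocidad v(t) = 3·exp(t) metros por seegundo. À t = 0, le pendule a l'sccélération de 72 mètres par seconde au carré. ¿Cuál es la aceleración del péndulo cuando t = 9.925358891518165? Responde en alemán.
Ausgehend von dem Ruck j(t) = 216·exp(3·t), nehmen wir 1 Integral. Das Integral von dem Ruck, mit a(0) = 72, ergibt die Beschleunigung: a(t) = 72·exp(3·t). Aus der Gleichung für die Beschleunigung a(t) = 72·exp(3·t), setzen wir t = 9.925358891518165 ein und erhalten a = 615061140087736.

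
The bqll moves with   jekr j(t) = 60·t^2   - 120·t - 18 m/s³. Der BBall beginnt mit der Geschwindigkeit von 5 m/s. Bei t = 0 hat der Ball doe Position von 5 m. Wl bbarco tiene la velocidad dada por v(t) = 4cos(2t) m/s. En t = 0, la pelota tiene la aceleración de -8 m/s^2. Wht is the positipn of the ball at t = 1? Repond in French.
Nous devons intégrer notre équation du jerk j(t) = 60·t^2 - 120·t - 18 3 fois. En intégrant le jerk et en utilisant la condition initiale a(0) = -8, nous obtenons a(t) = 20·t^3 - 60·t^2 - 18·t - 8. La primitive de l'accélération est la vitesse. En utilisant v(0) = 5, nous obtenons v(t) = 5·t^4 - 20·t^3 - 9·t^2 - 8·t + 5. La primitive de la vitesse, avec x(0) = 5, donne la position: x(t) = t^5 - 5·t^4 - 3·t^3 - 4·t^2 + 5·t + 5. Nous avons la position x(t) = t^5 - 5·t^4 - 3·t^3 - 4·t^2 + 5·t + 5. En substituant t = 1: x(1) = -1.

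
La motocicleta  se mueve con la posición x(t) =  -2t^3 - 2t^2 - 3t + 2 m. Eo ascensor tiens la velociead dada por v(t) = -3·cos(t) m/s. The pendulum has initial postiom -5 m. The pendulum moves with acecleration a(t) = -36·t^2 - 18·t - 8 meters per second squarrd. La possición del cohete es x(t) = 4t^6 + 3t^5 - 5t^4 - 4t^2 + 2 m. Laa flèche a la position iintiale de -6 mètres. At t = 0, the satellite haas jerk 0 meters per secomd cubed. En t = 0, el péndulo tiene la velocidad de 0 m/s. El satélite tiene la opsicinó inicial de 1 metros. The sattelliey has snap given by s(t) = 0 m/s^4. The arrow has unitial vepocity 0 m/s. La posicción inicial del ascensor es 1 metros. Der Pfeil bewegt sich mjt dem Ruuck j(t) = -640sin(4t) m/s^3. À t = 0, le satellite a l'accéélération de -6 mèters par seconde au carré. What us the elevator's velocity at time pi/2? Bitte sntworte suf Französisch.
En utilisant v(t) = -3·cos(t) et en substituant t = pi/2, nous trouvons v = 0.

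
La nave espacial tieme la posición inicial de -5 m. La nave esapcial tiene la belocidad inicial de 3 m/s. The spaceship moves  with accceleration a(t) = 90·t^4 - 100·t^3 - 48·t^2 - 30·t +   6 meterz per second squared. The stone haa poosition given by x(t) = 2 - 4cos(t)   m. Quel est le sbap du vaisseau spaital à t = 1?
Nous devons dériver notre équation de l'accélération a(t) = 90·t^4 - 100·t^3 - 48·t^2 - 30·t + 6 2 fois. En dérivant l'accélération, nous obtenons le jerk: j(t) = 360·t^3 - 300·t^2 - 96·t - 30. En dérivant le jerk, nous obtenons le snap: s(t) = 1080·t^2 - 600·t - 96. En utilisant s(t) = 1080·t^2 - 600·t - 96 et en substituant t = 1, nous trouvons s = 384.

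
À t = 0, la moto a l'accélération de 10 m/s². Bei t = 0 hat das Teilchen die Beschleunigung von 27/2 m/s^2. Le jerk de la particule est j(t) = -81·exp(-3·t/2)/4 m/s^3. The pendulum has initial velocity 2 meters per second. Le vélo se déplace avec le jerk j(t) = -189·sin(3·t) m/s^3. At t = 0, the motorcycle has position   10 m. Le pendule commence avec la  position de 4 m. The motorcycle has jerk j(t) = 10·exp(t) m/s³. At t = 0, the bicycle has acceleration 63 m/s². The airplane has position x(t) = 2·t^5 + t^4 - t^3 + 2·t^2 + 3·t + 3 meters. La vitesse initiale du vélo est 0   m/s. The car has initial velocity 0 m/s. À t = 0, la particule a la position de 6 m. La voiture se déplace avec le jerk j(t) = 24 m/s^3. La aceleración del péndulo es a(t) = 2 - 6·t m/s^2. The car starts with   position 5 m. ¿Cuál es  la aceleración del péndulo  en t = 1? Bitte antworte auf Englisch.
We have acceleration a(t) = 2 - 6·t. Substituting t = 1: a(1) = -4.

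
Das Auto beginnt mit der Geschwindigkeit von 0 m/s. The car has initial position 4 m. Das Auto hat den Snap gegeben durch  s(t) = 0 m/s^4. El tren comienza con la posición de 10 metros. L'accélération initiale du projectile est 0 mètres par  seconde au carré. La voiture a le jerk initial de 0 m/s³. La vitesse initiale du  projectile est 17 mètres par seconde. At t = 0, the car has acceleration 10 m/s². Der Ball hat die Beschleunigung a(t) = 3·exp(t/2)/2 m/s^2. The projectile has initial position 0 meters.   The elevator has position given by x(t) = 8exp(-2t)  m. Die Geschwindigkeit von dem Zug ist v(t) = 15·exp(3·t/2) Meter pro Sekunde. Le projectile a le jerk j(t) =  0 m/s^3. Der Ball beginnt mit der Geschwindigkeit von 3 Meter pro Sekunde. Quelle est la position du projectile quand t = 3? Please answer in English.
To solve this, we need to take 3 integrals of our jerk equation j(t) = 0. The antiderivative of jerk is acceleration. Using a(0) = 0, we get a(t) = 0. Integrating acceleration and using the initial condition v(0) = 17, we get v(t) = 17. The integral of velocity is position. Using x(0) = 0, we get x(t) = 17·t. We have position x(t) = 17·t. Substituting t = 3: x(3) = 51.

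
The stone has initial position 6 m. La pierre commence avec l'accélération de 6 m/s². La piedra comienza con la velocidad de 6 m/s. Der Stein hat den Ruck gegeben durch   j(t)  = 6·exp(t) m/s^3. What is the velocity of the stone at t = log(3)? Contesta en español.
Para resolver esto, necesitamos tomar 2 integrales de nuestra ecuación de la sacudida j(t) = 6·exp(t). Tomando ∫j(t)dt y aplicando a(0) = 6, encontramos a(t) = 6·exp(t). La integral de la aceleración es la velocidad. Usando v(0) = 6, obtenemos v(t) = 6·exp(t). De la ecuación de la velocidad v(t) = 6·exp(t), sustituimos t = log(3) para obtener v = 18.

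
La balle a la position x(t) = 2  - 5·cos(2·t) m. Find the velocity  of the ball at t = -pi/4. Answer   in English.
Starting from position x(t) = 2 - 5·cos(2·t), we take 1 derivative. The derivative of position gives velocity: v(t) = 10·sin(2·t). Using v(t) = 10·sin(2·t) and substituting t = -pi/4, we find v = -10.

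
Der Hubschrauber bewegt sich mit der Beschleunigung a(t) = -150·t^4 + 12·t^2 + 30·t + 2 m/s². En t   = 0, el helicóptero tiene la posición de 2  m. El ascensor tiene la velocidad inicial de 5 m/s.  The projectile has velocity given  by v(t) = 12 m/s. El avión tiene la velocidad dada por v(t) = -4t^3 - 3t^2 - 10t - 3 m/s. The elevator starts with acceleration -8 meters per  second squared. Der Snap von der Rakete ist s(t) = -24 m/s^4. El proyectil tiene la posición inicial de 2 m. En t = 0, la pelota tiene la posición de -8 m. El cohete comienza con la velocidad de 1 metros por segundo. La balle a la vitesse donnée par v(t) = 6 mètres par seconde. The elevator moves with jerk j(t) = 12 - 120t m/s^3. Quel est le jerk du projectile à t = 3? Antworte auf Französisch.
Pour résoudre ceci, nous devons prendre 2 dérivées de notre équation de la vitesse v(t) = 12. La dérivée de la vitesse donne l'accélération: a(t) = 0. En prenant d/dt de a(t), nous trouvons j(t) = 0. De l'équation du jerk j(t) = 0, nous substituons t = 3 pour obtenir j = 0.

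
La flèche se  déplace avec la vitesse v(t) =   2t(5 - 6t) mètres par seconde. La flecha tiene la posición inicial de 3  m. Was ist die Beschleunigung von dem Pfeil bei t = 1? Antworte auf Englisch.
Starting from velocity v(t) = 2·t·(5 - 6·t), we take 1 derivative. Differentiating velocity, we get acceleration: a(t) = 10 - 24·t. We have acceleration a(t) = 10 - 24·t. Substituting t = 1: a(1) = -14.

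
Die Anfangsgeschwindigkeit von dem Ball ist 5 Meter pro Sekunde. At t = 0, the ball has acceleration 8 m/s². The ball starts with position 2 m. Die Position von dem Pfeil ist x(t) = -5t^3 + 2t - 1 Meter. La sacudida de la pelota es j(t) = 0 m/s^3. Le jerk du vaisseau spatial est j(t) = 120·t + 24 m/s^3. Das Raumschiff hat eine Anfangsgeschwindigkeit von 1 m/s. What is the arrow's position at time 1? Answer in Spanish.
De la ecuación de la posición x(t) = -5·t^3 + 2·t - 1, sustituimos t = 1 para obtener x = -4.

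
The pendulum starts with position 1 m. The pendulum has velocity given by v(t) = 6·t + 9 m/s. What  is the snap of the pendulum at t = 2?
We must differentiate our velocity equation v(t) = 6·t + 9 3 times. The derivative of velocity gives acceleration: a(t) = 6. The derivative of acceleration gives jerk: j(t) = 0. Differentiating jerk, we get snap: s(t) = 0. Using s(t) = 0 and substituting t = 2, we find s = 0.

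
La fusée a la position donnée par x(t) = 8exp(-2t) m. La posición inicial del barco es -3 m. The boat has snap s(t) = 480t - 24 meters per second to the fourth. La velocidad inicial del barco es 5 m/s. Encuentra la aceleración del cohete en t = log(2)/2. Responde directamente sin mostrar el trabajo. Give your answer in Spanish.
En t = log(2)/2, a = 16.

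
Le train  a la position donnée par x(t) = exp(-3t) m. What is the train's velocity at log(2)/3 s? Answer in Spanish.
Para resolver esto, necesitamos tomar 1 derivada de nuestra ecuación de la posición x(t) = exp(-3·t). Tomando d/dt de x(t), encontramos v(t) = -3·exp(-3·t). Tenemos la velocidad v(t) = -3·exp(-3·t). Sustituyendo t = log(2)/3: v(log(2)/3) = -3/2.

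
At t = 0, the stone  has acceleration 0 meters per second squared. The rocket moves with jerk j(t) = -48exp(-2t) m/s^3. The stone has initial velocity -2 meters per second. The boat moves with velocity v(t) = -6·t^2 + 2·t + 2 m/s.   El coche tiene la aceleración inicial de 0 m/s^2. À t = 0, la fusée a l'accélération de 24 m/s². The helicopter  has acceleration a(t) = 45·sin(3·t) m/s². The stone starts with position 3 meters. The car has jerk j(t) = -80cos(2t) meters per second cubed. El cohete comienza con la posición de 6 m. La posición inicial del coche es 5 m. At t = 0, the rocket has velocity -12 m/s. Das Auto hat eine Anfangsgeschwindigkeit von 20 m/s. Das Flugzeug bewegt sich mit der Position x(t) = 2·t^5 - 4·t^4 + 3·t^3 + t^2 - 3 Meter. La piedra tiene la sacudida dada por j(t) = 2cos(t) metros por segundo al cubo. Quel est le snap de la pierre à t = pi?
Pour résoudre ceci, nous devons prendre 1 dérivée de notre équation du jerk j(t) = 2·cos(t). En prenant d/dt de j(t), nous trouvons s(t) = -2·sin(t). Nous avons le snap s(t) = -2·sin(t). En substituant t = pi: s(pi) = 0.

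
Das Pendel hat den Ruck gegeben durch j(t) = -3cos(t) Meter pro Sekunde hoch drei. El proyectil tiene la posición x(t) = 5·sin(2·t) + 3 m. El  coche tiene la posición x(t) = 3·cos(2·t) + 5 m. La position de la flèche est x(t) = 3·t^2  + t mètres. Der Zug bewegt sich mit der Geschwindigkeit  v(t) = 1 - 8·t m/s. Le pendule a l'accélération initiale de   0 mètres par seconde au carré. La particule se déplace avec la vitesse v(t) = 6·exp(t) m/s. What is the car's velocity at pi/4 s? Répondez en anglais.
To solve this, we need to take 1 derivative of our position equation x(t) = 3·cos(2·t) + 5. The derivative of position gives velocity: v(t) = -6·sin(2·t). From the given velocity equation v(t) = -6·sin(2·t), we substitute t = pi/4 to get v = -6.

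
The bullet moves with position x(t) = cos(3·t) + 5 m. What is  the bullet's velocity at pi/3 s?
To solve this, we need to take 1 derivative of our position equation x(t) = cos(3·t) + 5. The derivative of position gives velocity: v(t) = -3·sin(3·t). From the given velocity equation v(t) = -3·sin(3·t), we substitute t = pi/3 to get v = 0.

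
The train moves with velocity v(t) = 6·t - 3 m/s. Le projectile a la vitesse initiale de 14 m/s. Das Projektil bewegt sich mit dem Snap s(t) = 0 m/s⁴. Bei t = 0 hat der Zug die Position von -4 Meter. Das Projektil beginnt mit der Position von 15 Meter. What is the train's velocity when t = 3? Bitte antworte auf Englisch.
We have velocity v(t) = 6·t - 3. Substituting t = 3: v(3) = 15.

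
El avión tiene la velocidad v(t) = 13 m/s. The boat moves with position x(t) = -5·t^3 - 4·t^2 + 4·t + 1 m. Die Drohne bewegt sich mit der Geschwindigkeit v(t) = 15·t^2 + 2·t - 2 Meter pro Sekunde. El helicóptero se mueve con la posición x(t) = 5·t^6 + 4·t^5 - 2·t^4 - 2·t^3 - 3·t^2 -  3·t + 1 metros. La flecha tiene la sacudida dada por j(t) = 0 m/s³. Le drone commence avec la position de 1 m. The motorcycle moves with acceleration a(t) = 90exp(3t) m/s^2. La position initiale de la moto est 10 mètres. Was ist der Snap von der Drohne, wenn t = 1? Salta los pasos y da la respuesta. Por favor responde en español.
El snap en t = 1 es s = 0.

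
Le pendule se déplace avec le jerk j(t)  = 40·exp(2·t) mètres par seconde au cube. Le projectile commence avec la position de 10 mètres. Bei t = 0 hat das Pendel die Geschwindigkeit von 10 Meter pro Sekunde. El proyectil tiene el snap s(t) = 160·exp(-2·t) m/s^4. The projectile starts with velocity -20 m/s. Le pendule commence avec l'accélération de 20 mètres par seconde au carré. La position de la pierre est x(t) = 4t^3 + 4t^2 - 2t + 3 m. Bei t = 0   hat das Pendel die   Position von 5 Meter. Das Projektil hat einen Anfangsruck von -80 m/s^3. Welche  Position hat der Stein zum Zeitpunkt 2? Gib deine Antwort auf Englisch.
We have position x(t) = 4·t^3 + 4·t^2 - 2·t + 3. Substituting t = 2: x(2) = 47.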